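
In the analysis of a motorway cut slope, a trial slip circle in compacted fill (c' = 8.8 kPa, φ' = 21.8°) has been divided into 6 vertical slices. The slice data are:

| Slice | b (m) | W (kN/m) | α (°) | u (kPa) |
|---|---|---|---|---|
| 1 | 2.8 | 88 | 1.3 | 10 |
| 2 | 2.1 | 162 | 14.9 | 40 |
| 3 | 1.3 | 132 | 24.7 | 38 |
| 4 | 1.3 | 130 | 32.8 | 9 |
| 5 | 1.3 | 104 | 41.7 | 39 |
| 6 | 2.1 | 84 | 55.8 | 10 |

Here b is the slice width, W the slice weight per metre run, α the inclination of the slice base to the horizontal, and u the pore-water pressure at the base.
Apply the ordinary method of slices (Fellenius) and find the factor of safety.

FS = 0.79

Ordinary method of slices: FS = Σ[c'·Δl_i + (W_i cosα_i − u_i·Δl_i)·tanφ'] / Σ W_i sinα_i, with Δl_i = b_i / cosα_i.
Slice 1: Δl = 2.8/cos1.3° = 2.801 m; N'_1 = 88·cos1.3° − 10·2.801 = 60.0; c'Δl = 24.65; W sinα = 2.0
Slice 2: Δl = 2.1/cos14.9° = 2.173 m; N'_2 = 162·cos14.9° − 40·2.173 = 69.6; c'Δl = 19.12; W sinα = 41.7
Slice 3: Δl = 1.3/cos24.7° = 1.431 m; N'_3 = 132·cos24.7° − 38·1.431 = 65.5; c'Δl = 12.59; W sinα = 55.2
Slice 4: Δl = 1.3/cos32.8° = 1.547 m; N'_4 = 130·cos32.8° − 9·1.547 = 95.4; c'Δl = 13.61; W sinα = 70.4
Slice 5: Δl = 1.3/cos41.7° = 1.741 m; N'_5 = 104·cos41.7° − 39·1.741 = 9.7; c'Δl = 15.32; W sinα = 69.2
Slice 6: Δl = 2.1/cos55.8° = 3.736 m; N'_6 = 84·cos55.8° − 10·3.736 = 9.9; c'Δl = 32.88; W sinα = 69.5
Σc'Δl = 118.2 kN/m; ΣN' = 310.1 kN/m; ΣW sinα = 307.9 kN/m
Resisting = 118.2 + 310.1·tan21.8° = 118.2 + 124.0 = 242.2 kN/m
FS = 242.2 / 307.9 = 0.787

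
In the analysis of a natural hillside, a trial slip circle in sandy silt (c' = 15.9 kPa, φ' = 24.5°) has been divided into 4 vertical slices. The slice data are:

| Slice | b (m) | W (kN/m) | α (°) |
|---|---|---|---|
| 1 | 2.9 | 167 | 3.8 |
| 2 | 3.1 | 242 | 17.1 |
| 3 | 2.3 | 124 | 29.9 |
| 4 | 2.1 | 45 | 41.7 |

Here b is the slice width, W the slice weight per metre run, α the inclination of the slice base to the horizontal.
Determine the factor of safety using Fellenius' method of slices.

FS = 2.47

Ordinary method of slices: FS = Σ[c'·Δl_i + (W_i cosα_i)·tanφ'] / Σ W_i sinα_i, with Δl_i = b_i / cosα_i.
Slice 1: Δl = 2.9/cos3.8° = 2.906 m; N'_1 = 167·cos3.8° = 166.6; c'Δl = 46.21; W sinα = 11.1
Slice 2: Δl = 3.1/cos17.1° = 3.243 m; N'_2 = 242·cos17.1° = 231.3; c'Δl = 51.57; W sinα = 71.2
Slice 3: Δl = 2.3/cos29.9° = 2.653 m; N'_3 = 124·cos29.9° = 107.5; c'Δl = 42.18; W sinα = 61.8
Slice 4: Δl = 2.1/cos41.7° = 2.813 m; N'_4 = 45·cos41.7° = 33.6; c'Δl = 44.72; W sinα = 29.9
Σc'Δl = 184.7 kN/m; ΣN' = 539.0 kN/m; ΣW sinα = 174.0 kN/m
Resisting = 184.7 + 539.0·tan24.5° = 184.7 + 245.6 = 430.3 kN/m
FS = 430.3 / 174.0 = 2.474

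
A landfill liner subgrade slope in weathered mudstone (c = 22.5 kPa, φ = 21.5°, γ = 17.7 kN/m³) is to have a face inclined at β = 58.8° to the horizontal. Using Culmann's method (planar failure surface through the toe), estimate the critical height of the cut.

H_c = 19.79 m

Culmann's analysis gives the critical failure plane at α_cr = (β + φ)/2 = (58.8 + 21.5)/2 = 40.1°, and the critical height
H_c = (4c/γ) · sinβ cosφ / [1 − cos(β − φ)]
    = (4·22.5/17.7) · sin58.8°·cos21.5° / [1 − cos(37.3°)]
    = 5.085 · 0.8554·0.9304 / [1 − 0.7955]
    = 5.085 · 0.7958 / 0.2045
    = 19.79 m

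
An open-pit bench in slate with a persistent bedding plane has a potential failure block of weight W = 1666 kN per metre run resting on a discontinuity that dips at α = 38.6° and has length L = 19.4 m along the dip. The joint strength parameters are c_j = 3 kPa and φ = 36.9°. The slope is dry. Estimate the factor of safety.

Resolving the block weight along and normal to the plane and applying the Mohr–Coulomb strength on the joint:
N' = W cosα = 1666·cos38.6° = 1302.0 kN/m
Driving force T = W sinα = 1666·sin38.6° = 1039.4 kN/m
Resisting force R = c_j·L + N'·tanφ = 3·19.4 + 1302.0·tan36.9° = 58.2 + 977.6 = 1035.8 kN/m
FS = R / T = 1035.8 / 1039.4 = 0.997

FS = 1.00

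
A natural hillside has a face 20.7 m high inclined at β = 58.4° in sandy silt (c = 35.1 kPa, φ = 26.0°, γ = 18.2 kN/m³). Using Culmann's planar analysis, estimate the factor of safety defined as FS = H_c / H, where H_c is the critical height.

FS = 1.83

H_c = (4c/γ) · sinβ cosφ / [1 − cos(β − φ)]
    = (4·35.1/18.2) · sin58.4°·cos26.0° / [1 − cos32.4°]
    = 7.714 · 0.7655 / 0.1557 = 37.94 m
FS = H_c / H = 37.94 / 20.7 = 1.833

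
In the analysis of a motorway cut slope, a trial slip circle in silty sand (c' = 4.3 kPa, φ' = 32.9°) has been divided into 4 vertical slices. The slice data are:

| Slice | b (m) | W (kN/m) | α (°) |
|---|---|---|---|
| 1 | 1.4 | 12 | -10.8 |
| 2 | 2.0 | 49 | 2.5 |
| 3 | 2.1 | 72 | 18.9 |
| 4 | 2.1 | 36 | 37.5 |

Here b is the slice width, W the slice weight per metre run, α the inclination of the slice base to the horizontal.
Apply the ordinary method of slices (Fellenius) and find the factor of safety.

Ordinary method of slices: FS = Σ[c'·Δl_i + (W_i cosα_i)·tanφ'] / Σ W_i sinα_i, with Δl_i = b_i / cosα_i.
Slice 1: Δl = 1.4/cos(-10.8°) = 1.425 m; N'_1 = 12·cos(-10.8°) = 11.8; c'Δl = 6.13; W sinα = -2.2
Slice 2: Δl = 2.0/cos2.5° = 2.002 m; N'_2 = 49·cos2.5° = 49.0; c'Δl = 8.61; W sinα = 2.1
Slice 3: Δl = 2.1/cos18.9° = 2.220 m; N'_3 = 72·cos18.9° = 68.1; c'Δl = 9.54; W sinα = 23.3
Slice 4: Δl = 2.1/cos37.5° = 2.647 m; N'_4 = 36·cos37.5° = 28.6; c'Δl = 11.38; W sinα = 21.9
Σc'Δl = 35.7 kN/m; ΣN' = 157.4 kN/m; ΣW sinα = 45.1 kN/m
Resisting = 35.7 + 157.4·tan32.9° = 35.7 + 101.8 = 137.5 kN/m
FS = 137.5 / 45.1 = 3.047

FS = 3.05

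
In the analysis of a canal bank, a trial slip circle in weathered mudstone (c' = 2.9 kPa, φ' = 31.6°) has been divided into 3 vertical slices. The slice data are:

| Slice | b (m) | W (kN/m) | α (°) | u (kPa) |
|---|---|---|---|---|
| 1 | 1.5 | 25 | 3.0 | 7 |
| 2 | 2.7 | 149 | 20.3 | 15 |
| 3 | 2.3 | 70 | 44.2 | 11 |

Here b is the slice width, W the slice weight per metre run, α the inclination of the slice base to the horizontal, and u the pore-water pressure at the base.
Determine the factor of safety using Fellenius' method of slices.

Ordinary method of slices: FS = Σ[c'·Δl_i + (W_i cosα_i − u_i·Δl_i)·tanφ'] / Σ W_i sinα_i, with Δl_i = b_i / cosα_i.
Slice 1: Δl = 1.5/cos3.0° = 1.502 m; N'_1 = 25·cos3.0° − 7·1.502 = 14.5; c'Δl = 4.36; W sinα = 1.3
Slice 2: Δl = 2.7/cos20.3° = 2.879 m; N'_2 = 149·cos20.3° − 15·2.879 = 96.6; c'Δl = 8.35; W sinα = 51.7
Slice 3: Δl = 2.3/cos44.2° = 3.208 m; N'_3 = 70·cos44.2° − 11·3.208 = 14.9; c'Δl = 9.30; W sinα = 48.8
Σc'Δl = 22.0 kN/m; ΣN' = 125.9 kN/m; ΣW sinα = 101.8 kN/m
Resisting = 22.0 + 125.9·tan31.6° = 22.0 + 77.5 = 99.5 kN/m
FS = 99.5 / 101.8 = 0.977

FS = 0.98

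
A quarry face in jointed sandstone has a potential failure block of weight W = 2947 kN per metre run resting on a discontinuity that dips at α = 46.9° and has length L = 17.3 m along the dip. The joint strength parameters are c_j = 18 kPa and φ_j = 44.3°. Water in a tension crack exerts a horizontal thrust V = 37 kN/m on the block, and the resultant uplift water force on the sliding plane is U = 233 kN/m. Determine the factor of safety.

Resolving the block weight along and normal to the plane and applying the Mohr–Coulomb strength on the joint:
N' = W cosα − U − V sinα = 2947·cos46.9° − 233 − 37·sin46.9° = 1753.6 kN/m
Driving force T = W sinα + V cosα = 2947·sin46.9° + 37·cos46.9° = 2177.1 kN/m
Resisting force R = c_j·L + N'·tanφ_j = 18·17.3 + 1753.6·tan44.3° = 311.4 + 1711.3 = 2022.7 kN/m
FS = R / T = 2022.7 / 2177.1 = 0.929

FS = 0.93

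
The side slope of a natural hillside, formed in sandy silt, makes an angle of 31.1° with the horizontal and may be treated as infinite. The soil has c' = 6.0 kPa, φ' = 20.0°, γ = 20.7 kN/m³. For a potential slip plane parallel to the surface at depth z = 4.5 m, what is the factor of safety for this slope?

FS = 0.75

For an infinite slope with a slip plane parallel to the surface (no pore pressure): FS = [c' + γz cos²β tanφ'] / [γz sinβ cosβ].
γz = 20.7·4.5 = 93.15 kN/m²
Numerator = 6.0 + 93.15·cos²31.1°·tan20.0° = 6.0 + 93.15·0.7332·0.3640 = 30.858 kPa
Denominator = 93.15·sin31.1°·cos31.1° = 93.15·0.5165·0.8563 = 41.199 kPa
FS = 30.858 / 41.199 = 0.749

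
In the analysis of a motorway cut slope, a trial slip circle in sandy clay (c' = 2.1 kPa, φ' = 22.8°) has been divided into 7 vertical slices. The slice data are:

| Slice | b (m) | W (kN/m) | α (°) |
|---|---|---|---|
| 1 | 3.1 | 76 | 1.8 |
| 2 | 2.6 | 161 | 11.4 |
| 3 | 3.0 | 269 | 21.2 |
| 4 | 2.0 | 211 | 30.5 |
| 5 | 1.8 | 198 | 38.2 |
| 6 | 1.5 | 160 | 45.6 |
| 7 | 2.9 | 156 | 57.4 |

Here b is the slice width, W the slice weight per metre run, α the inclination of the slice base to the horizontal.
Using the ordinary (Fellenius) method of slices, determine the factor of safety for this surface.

Ordinary method of slices: FS = Σ[c'·Δl_i + (W_i cosα_i)·tanφ'] / Σ W_i sinα_i, with Δl_i = b_i / cosα_i.
Slice 1: Δl = 3.1/cos1.8° = 3.102 m; N'_1 = 76·cos1.8° = 76.0; c'Δl = 6.51; W sinα = 2.4
Slice 2: Δl = 2.6/cos11.4° = 2.652 m; N'_2 = 161·cos11.4° = 157.8; c'Δl = 5.57; W sinα = 31.8
Slice 3: Δl = 3.0/cos21.2° = 3.218 m; N'_3 = 269·cos21.2° = 250.8; c'Δl = 6.76; W sinα = 97.3
Slice 4: Δl = 2.0/cos30.5° = 2.321 m; N'_4 = 211·cos30.5° = 181.8; c'Δl = 4.87; W sinα = 107.1
Slice 5: Δl = 1.8/cos38.2° = 2.290 m; N'_5 = 198·cos38.2° = 155.6; c'Δl = 4.81; W sinα = 122.4
Slice 6: Δl = 1.5/cos45.6° = 2.144 m; N'_6 = 160·cos45.6° = 111.9; c'Δl = 4.50; W sinα = 114.3
Slice 7: Δl = 2.9/cos57.4° = 5.383 m; N'_7 = 156·cos57.4° = 84.0; c'Δl = 11.30; W sinα = 131.4
Σc'Δl = 44.3 kN/m; ΣN' = 1018.0 kN/m; ΣW sinα = 606.8 kN/m
Resisting = 44.3 + 1018.0·tan22.8° = 44.3 + 427.9 = 472.2 kN/m
FS = 472.2 / 606.8 = 0.778

FS = 0.78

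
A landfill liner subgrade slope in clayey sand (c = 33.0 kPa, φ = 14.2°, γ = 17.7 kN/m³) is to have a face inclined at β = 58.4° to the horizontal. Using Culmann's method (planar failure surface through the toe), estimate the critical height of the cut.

H_c = 21.75 m

Culmann's analysis gives the critical failure plane at α_cr = (β + φ)/2 = (58.4 + 14.2)/2 = 36.3°, and the critical height
H_c = (4c/γ) · sinβ cosφ / [1 − cos(β − φ)]
    = (4·33.0/17.7) · sin58.4°·cos14.2° / [1 − cos(44.2°)]
    = 7.458 · 0.8517·0.9694 / [1 − 0.7169]
    = 7.458 · 0.8257 / 0.2831
    = 21.75 m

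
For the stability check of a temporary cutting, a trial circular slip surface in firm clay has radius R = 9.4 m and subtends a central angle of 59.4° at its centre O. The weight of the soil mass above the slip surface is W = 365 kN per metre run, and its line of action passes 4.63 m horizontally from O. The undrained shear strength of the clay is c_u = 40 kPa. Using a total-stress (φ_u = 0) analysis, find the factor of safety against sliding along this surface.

FS = 2.17

Taking moments about the centre O, the resisting moment is provided by the undrained shear strength acting along the arc:
Arc length L_a = R·θ = 9.4·(59.4°·π/180) = 9.4·1.0367 = 9.75 m
M_R = c_u·L_a·R = 40·9.75·9.4 = 3664.2 kN·m/m
M_D = W·d = 365·4.63 = 1690.0 kN·m/m
FS = M_R / M_D = 3664.2 / 1690.0 = 2.168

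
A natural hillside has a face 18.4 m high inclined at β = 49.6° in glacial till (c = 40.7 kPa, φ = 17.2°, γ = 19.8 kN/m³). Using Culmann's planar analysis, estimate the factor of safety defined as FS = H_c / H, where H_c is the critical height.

FS = 2.09

H_c = (4c/γ) · sinβ cosφ / [1 − cos(β − φ)]
    = (4·40.7/19.8) · sin49.6°·cos17.2° / [1 − cos32.4°]
    = 8.222 · 0.7275 / 0.1557 = 38.42 m
FS = H_c / H = 38.42 / 18.4 = 2.088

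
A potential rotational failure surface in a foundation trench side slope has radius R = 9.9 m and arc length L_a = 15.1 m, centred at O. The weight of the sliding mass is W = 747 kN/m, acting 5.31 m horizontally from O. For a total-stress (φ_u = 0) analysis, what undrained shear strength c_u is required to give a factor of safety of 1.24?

c_u = 32.9 kPa

FS = c_u·L_a·R / (W·d), so c_u = FS·W·d / (L_a·R).
c_u = 1.24·747·5.31 / (15.10·9.9) = 4918.5 / 149.49 = 32.90 kPa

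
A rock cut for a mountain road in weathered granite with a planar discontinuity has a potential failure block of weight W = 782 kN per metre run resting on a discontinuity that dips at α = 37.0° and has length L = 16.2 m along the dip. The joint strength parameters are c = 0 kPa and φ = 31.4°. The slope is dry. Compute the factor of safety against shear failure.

Resolving the block weight along and normal to the plane and applying the Mohr–Coulomb strength on the joint:
N' = W cosα = 782·cos37.0° = 624.5 kN/m
Driving force T = W sinα = 782·sin37.0° = 470.6 kN/m
Resisting force R = c·L + N'·tanφ = 0·16.2 + 624.5·tan31.4° = 0.0 + 381.2 = 381.2 kN/m
FS = R / T = 381.2 / 470.6 = 0.810

FS = 0.81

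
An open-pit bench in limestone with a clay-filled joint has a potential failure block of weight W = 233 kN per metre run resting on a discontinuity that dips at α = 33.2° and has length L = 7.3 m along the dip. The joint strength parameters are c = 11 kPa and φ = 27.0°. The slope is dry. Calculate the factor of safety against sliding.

FS = 1.41

Resolving the block weight along and normal to the plane and applying the Mohr–Coulomb strength on the joint:
N' = W cosα = 233·cos33.2° = 195.0 kN/m
Driving force T = W sinα = 233·sin33.2° = 127.6 kN/m
Resisting force R = c·L + N'·tanφ = 11·7.3 + 195.0·tan27.0° = 80.3 + 99.3 = 179.6 kN/m
FS = R / T = 179.6 / 127.6 = 1.408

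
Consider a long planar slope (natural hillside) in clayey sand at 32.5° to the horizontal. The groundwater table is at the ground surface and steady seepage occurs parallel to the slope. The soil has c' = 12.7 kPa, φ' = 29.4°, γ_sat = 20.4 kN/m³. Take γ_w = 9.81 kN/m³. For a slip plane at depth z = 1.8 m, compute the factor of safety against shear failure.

FS = 1.22

With seepage parallel to the slope and the water table at the surface, the effective normal stress on the slip plane uses the buoyant unit weight γ' = γ_sat − γ_w while the driving shear stress uses γ_sat:
FS = [c' + γ' z cos²β tanφ'] / [γ_sat z sinβ cosβ]
γ' = 20.4 − 9.81 = 10.59 kN/m³
Numerator = 12.7 + 10.59·1.8·cos²32.5°·tan29.4° = 12.7 + 10.59·1.8·0.7113·0.5635 = 20.340 kPa
Denominator = 20.4·1.8·sin32.5°·cos32.5° = 20.4·1.8·0.5373·0.8434 = 16.640 kPa
FS = 20.340 / 16.640 = 1.222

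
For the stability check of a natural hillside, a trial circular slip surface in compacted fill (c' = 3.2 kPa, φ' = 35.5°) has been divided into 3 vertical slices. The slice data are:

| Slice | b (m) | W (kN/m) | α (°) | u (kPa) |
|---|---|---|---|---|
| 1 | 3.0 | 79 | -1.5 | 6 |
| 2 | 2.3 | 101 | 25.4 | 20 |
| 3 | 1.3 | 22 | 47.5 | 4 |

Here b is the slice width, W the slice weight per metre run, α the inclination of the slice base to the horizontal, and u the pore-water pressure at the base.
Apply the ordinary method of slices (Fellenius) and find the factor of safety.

Ordinary method of slices: FS = Σ[c'·Δl_i + (W_i cosα_i − u_i·Δl_i)·tanφ'] / Σ W_i sinα_i, with Δl_i = b_i / cosα_i.
Slice 1: Δl = 3.0/cos(-1.5°) = 3.001 m; N'_1 = 79·cos(-1.5°) − 6·3.001 = 61.0; c'Δl = 9.60; W sinα = -2.1
Slice 2: Δl = 2.3/cos25.4° = 2.546 m; N'_2 = 101·cos25.4° − 20·2.546 = 40.3; c'Δl = 8.15; W sinα = 43.3
Slice 3: Δl = 1.3/cos47.5° = 1.924 m; N'_3 = 22·cos47.5° − 4·1.924 = 7.2; c'Δl = 6.16; W sinα = 16.2
Σc'Δl = 23.9 kN/m; ΣN' = 108.4 kN/m; ΣW sinα = 57.5 kN/m
Resisting = 23.9 + 108.4·tan35.5° = 23.9 + 77.4 = 101.3 kN/m
FS = 101.3 / 57.5 = 1.762

FS = 1.76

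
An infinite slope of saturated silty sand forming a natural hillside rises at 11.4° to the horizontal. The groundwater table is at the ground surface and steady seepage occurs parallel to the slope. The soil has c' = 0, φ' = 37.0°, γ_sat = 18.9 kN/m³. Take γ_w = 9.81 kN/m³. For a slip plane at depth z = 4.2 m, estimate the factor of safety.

With seepage parallel to the slope and the water table at the surface, the effective normal stress on the slip plane uses the buoyant unit weight γ' = γ_sat − γ_w while the driving shear stress uses γ_sat:
FS = [c' + γ' z cos²β tanφ'] / [γ_sat z sinβ cosβ]
(For c' = 0 this reduces to FS = (γ'/γ_sat)·tanφ'/tanβ.)
γ' = 18.9 − 9.81 = 9.09 kN/m³
Numerator = 0.0 + 9.09·4.2·cos²11.4°·tan37.0° = 0.0 + 9.09·4.2·0.9609·0.7536 = 27.645 kPa
Denominator = 18.9·4.2·sin11.4°·cos11.4° = 18.9·4.2·0.1977·0.9803 = 15.380 kPa
FS = 27.645 / 15.380 = 1.797

FS = 1.80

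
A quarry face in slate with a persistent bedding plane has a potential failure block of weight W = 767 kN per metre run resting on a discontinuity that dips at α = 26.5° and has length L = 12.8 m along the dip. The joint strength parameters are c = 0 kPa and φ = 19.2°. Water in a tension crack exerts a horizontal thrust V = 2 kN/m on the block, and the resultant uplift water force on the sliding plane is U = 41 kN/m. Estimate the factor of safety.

Resolving the block weight along and normal to the plane and applying the Mohr–Coulomb strength on the joint:
N' = W cosα − U − V sinα = 767·cos26.5° − 41 − 2·sin26.5° = 644.5 kN/m
Driving force T = W sinα + V cosα = 767·sin26.5° + 2·cos26.5° = 344.0 kN/m
Resisting force R = c·L + N'·tanφ = 0·12.8 + 644.5·tan19.2° = 0.0 + 224.4 = 224.4 kN/m
FS = R / T = 224.4 / 344.0 = 0.652

FS = 0.65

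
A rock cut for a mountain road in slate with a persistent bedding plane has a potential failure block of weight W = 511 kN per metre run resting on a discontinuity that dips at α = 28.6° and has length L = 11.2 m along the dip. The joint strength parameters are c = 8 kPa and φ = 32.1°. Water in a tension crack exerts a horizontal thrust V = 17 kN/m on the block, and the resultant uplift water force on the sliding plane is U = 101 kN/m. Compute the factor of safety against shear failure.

Resolving the block weight along and normal to the plane and applying the Mohr–Coulomb strength on the joint:
N' = W cosα − U − V sinα = 511·cos28.6° − 101 − 17·sin28.6° = 339.5 kN/m
Driving force T = W sinα + V cosα = 511·sin28.6° + 17·cos28.6° = 259.5 kN/m
Resisting force R = c·L + N'·tanφ = 8·11.2 + 339.5·tan32.1° = 89.6 + 213.0 = 302.6 kN/m
FS = R / T = 302.6 / 259.5 = 1.166

FS = 1.17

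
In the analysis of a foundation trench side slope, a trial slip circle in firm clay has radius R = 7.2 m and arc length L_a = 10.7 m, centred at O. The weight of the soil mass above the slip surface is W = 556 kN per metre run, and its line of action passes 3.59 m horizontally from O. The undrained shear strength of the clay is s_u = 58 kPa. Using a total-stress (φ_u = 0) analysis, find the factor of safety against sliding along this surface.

Taking moments about the centre O, the resisting moment is provided by the undrained shear strength acting along the arc:
M_R = s_u·L_a·R = 58·10.70·7.2 = 4468.3 kN·m/m
M_D = W·d = 556·3.59 = 1996.0 kN·m/m
FS = M_R / M_D = 4468.3 / 1996.0 = 2.239

FS = 2.24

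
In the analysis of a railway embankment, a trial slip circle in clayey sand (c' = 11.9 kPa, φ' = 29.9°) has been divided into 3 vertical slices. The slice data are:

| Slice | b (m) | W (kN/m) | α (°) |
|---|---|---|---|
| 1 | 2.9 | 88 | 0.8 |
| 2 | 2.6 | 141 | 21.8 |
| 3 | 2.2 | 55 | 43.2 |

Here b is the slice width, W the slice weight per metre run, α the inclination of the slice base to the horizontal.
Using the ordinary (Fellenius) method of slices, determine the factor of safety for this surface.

Ordinary method of slices: FS = Σ[c'·Δl_i + (W_i cosα_i)·tanφ'] / Σ W_i sinα_i, with Δl_i = b_i / cosα_i.
Slice 1: Δl = 2.9/cos0.8° = 2.900 m; N'_1 = 88·cos0.8° = 88.0; c'Δl = 34.51; W sinα = 1.2
Slice 2: Δl = 2.6/cos21.8° = 2.800 m; N'_2 = 141·cos21.8° = 130.9; c'Δl = 33.32; W sinα = 52.4
Slice 3: Δl = 2.2/cos43.2° = 3.018 m; N'_3 = 55·cos43.2° = 40.1; c'Δl = 35.91; W sinα = 37.7
Σc'Δl = 103.8 kN/m; ΣN' = 259.0 kN/m; ΣW sinα = 91.2 kN/m
Resisting = 103.8 + 259.0·tan29.9° = 103.8 + 148.9 = 252.7 kN/m
FS = 252.7 / 91.2 = 2.769

FS = 2.77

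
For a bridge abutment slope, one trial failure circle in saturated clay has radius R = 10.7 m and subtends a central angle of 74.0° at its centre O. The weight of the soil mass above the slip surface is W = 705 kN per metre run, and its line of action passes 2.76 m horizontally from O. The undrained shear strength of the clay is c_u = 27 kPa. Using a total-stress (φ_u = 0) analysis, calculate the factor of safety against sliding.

Taking moments about the centre O, the resisting moment is provided by the undrained shear strength acting along the arc:
Arc length L_a = R·θ = 10.7·(74.0°·π/180) = 10.7·1.2915 = 13.82 m
M_R = c_u·L_a·R = 27·13.82·10.7 = 3992.5 kN·m/m
M_D = W·d = 705·2.76 = 1945.8 kN·m/m
FS = M_R / M_D = 3992.5 / 1945.8 = 2.052

FS = 2.05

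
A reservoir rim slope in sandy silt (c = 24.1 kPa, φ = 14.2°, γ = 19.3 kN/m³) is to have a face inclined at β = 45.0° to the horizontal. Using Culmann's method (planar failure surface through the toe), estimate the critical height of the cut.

H_c = 24.28 m

Culmann's analysis gives the critical failure plane at α_cr = (β + φ)/2 = (45.0 + 14.2)/2 = 29.6°, and the critical height
H_c = (4c/γ) · sinβ cosφ / [1 − cos(β − φ)]
    = (4·24.1/19.3) · sin45.0°·cos14.2° / [1 − cos(30.8°)]
    = 4.995 · 0.7071·0.9694 / [1 − 0.8590]
    = 4.995 · 0.6855 / 0.1410
    = 24.28 m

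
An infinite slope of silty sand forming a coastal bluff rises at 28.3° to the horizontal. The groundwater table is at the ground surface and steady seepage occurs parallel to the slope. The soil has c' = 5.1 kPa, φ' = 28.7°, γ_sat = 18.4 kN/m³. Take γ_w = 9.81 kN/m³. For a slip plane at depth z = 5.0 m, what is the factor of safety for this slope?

FS = 0.61

With seepage parallel to the slope and the water table at the surface, the effective normal stress on the slip plane uses the buoyant unit weight γ' = γ_sat − γ_w while the driving shear stress uses γ_sat:
FS = [c' + γ' z cos²β tanφ'] / [γ_sat z sinβ cosβ]
γ' = 18.4 − 9.81 = 8.59 kN/m³
Numerator = 5.1 + 8.59·5.0·cos²28.3°·tan28.7° = 5.1 + 8.59·5.0·0.7752·0.5475 = 23.329 kPa
Denominator = 18.4·5.0·sin28.3°·cos28.3° = 18.4·5.0·0.4741·0.8805 = 38.403 kPa
FS = 23.329 / 38.403 = 0.607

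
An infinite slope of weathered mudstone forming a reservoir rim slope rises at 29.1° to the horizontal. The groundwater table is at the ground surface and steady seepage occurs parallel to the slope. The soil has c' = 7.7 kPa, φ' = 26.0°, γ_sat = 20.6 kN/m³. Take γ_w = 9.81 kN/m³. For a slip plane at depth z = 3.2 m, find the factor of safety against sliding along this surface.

FS = 0.73

With seepage parallel to the slope and the water table at the surface, the effective normal stress on the slip plane uses the buoyant unit weight γ' = γ_sat − γ_w while the driving shear stress uses γ_sat:
FS = [c' + γ' z cos²β tanφ'] / [γ_sat z sinβ cosβ]
γ' = 20.6 − 9.81 = 10.79 kN/m³
Numerator = 7.7 + 10.79·3.2·cos²29.1°·tan26.0° = 7.7 + 10.79·3.2·0.7635·0.4877 = 20.557 kPa
Denominator = 20.6·3.2·sin29.1°·cos29.1° = 20.6·3.2·0.4863·0.8738 = 28.012 kPa
FS = 20.557 / 28.012 = 0.734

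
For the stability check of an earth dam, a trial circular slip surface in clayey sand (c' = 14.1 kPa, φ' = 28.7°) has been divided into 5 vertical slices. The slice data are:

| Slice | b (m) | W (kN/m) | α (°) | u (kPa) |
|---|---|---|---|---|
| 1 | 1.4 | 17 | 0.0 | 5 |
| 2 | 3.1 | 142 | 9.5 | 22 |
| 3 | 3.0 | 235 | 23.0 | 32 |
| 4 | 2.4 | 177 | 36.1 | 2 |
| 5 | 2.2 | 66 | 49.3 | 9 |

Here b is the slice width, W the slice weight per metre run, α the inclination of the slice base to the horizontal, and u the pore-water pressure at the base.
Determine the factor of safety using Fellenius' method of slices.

Ordinary method of slices: FS = Σ[c'·Δl_i + (W_i cosα_i − u_i·Δl_i)·tanφ'] / Σ W_i sinα_i, with Δl_i = b_i / cosα_i.
Slice 1: Δl = 1.4/cos0.0° = 1.400 m; N'_1 = 17·cos0.0° − 5·1.400 = 10.0; c'Δl = 19.74; W sinα = 0.0
Slice 2: Δl = 3.1/cos9.5° = 3.143 m; N'_2 = 142·cos9.5° − 22·3.143 = 70.9; c'Δl = 44.32; W sinα = 23.4
Slice 3: Δl = 3.0/cos23.0° = 3.259 m; N'_3 = 235·cos23.0° − 32·3.259 = 112.0; c'Δl = 45.95; W sinα = 91.8
Slice 4: Δl = 2.4/cos36.1° = 2.970 m; N'_4 = 177·cos36.1° − 2·2.970 = 137.1; c'Δl = 41.88; W sinα = 104.3
Slice 5: Δl = 2.2/cos49.3° = 3.374 m; N'_5 = 66·cos49.3° − 9·3.374 = 12.7; c'Δl = 47.57; W sinα = 50.0
Σc'Δl = 199.5 kN/m; ΣN' = 342.7 kN/m; ΣW sinα = 269.6 kN/m
Resisting = 199.5 + 342.7·tan28.7° = 199.5 + 187.6 = 387.1 kN/m
FS = 387.1 / 269.6 = 1.436

FS = 1.44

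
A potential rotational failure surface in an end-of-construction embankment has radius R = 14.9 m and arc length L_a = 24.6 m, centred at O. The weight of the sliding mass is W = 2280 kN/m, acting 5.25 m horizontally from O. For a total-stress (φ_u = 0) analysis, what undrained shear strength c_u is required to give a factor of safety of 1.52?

FS = c_u·L_a·R / (W·d), so c_u = FS·W·d / (L_a·R).
c_u = 1.52·2280·5.25 / (24.60·14.9) = 18194.4 / 366.54 = 49.64 kPa

c_u = 49.6 kPa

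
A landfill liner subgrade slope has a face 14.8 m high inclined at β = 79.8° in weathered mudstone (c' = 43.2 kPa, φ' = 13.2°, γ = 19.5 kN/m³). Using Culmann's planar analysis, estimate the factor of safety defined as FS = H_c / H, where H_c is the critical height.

H_c = (4c'/γ) · sinβ cosφ' / [1 − cos(β − φ')]
    = (4·43.2/19.5) · sin79.8°·cos13.2° / [1 − cos66.6°]
    = 8.862 · 0.9582 / 0.6029 = 14.08 m
FS = H_c / H = 14.08 / 14.8 = 0.952

FS = 0.95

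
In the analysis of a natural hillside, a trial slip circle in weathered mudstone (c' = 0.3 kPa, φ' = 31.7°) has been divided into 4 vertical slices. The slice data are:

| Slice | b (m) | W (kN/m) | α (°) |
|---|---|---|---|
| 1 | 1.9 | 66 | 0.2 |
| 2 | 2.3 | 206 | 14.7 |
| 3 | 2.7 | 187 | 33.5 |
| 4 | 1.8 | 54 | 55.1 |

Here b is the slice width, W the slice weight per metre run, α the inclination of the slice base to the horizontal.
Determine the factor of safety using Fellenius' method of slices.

Ordinary method of slices: FS = Σ[c'·Δl_i + (W_i cosα_i)·tanφ'] / Σ W_i sinα_i, with Δl_i = b_i / cosα_i.
Slice 1: Δl = 1.9/cos0.2° = 1.900 m; N'_1 = 66·cos0.2° = 66.0; c'Δl = 0.57; W sinα = 0.2
Slice 2: Δl = 2.3/cos14.7° = 2.378 m; N'_2 = 206·cos14.7° = 199.3; c'Δl = 0.71; W sinα = 52.3
Slice 3: Δl = 2.7/cos33.5° = 3.238 m; N'_3 = 187·cos33.5° = 155.9; c'Δl = 0.97; W sinα = 103.2
Slice 4: Δl = 1.8/cos55.1° = 3.146 m; N'_4 = 54·cos55.1° = 30.9; c'Δl = 0.94; W sinα = 44.3
Σc'Δl = 3.2 kN/m; ΣN' = 452.1 kN/m; ΣW sinα = 200.0 kN/m
Resisting = 3.2 + 452.1·tan31.7° = 3.2 + 279.2 = 282.4 kN/m
FS = 282.4 / 200.0 = 1.412

FS = 1.41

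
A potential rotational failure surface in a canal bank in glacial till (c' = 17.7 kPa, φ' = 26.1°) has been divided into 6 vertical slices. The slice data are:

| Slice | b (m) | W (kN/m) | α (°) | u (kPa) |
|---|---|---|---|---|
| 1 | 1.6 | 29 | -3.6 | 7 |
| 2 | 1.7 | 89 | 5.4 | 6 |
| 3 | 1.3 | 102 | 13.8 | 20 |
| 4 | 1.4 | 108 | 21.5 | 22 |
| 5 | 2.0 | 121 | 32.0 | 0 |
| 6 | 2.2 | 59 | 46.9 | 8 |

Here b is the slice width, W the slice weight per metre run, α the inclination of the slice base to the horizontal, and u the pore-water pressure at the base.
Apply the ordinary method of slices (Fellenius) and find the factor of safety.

Ordinary method of slices: FS = Σ[c'·Δl_i + (W_i cosα_i − u_i·Δl_i)·tanφ'] / Σ W_i sinα_i, with Δl_i = b_i / cosα_i.
Slice 1: Δl = 1.6/cos(-3.6°) = 1.603 m; N'_1 = 29·cos(-3.6°) − 7·1.603 = 17.7; c'Δl = 28.38; W sinα = -1.8
Slice 2: Δl = 1.7/cos5.4° = 1.708 m; N'_2 = 89·cos5.4° − 6·1.708 = 78.4; c'Δl = 30.22; W sinα = 8.4
Slice 3: Δl = 1.3/cos13.8° = 1.339 m; N'_3 = 102·cos13.8° − 20·1.339 = 72.3; c'Δl = 23.69; W sinα = 24.3
Slice 4: Δl = 1.4/cos21.5° = 1.505 m; N'_4 = 108·cos21.5° − 22·1.505 = 67.4; c'Δl = 26.63; W sinα = 39.6
Slice 5: Δl = 2.0/cos32.0° = 2.358 m; N'_5 = 121·cos32.0° − 0·2.358 = 102.6; c'Δl = 41.74; W sinα = 64.1
Slice 6: Δl = 2.2/cos46.9° = 3.220 m; N'_6 = 59·cos46.9° − 8·3.220 = 14.6; c'Δl = 56.99; W sinα = 43.1
Σc'Δl = 207.7 kN/m; ΣN' = 352.9 kN/m; ΣW sinα = 177.7 kN/m
Resisting = 207.7 + 352.9·tan26.1° = 207.7 + 172.9 = 380.6 kN/m
FS = 380.6 / 177.7 = 2.142

FS = 2.14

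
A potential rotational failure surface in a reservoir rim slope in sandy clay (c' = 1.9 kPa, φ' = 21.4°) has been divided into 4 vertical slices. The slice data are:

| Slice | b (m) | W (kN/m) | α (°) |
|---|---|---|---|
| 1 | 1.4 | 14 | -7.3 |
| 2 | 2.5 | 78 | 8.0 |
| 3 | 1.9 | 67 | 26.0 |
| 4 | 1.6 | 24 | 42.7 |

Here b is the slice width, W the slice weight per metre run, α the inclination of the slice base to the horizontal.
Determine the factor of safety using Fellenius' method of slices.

FS = 1.50

Ordinary method of slices: FS = Σ[c'·Δl_i + (W_i cosα_i)·tanφ'] / Σ W_i sinα_i, with Δl_i = b_i / cosα_i.
Slice 1: Δl = 1.4/cos(-7.3°) = 1.411 m; N'_1 = 14·cos(-7.3°) = 13.9; c'Δl = 2.68; W sinα = -1.8
Slice 2: Δl = 2.5/cos8.0° = 2.525 m; N'_2 = 78·cos8.0° = 77.2; c'Δl = 4.80; W sinα = 10.9
Slice 3: Δl = 1.9/cos26.0° = 2.114 m; N'_3 = 67·cos26.0° = 60.2; c'Δl = 4.02; W sinα = 29.4
Slice 4: Δl = 1.6/cos42.7° = 2.177 m; N'_4 = 24·cos42.7° = 17.6; c'Δl = 4.14; W sinα = 16.3
Σc'Δl = 15.6 kN/m; ΣN' = 169.0 kN/m; ΣW sinα = 54.7 kN/m
Resisting = 15.6 + 169.0·tan21.4° = 15.6 + 66.2 = 81.9 kN/m
FS = 81.9 / 54.7 = 1.496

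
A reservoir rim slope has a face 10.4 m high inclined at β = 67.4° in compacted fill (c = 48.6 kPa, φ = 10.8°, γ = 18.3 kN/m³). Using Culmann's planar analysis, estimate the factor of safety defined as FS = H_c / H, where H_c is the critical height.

FS = 2.06

H_c = (4c/γ) · sinβ cosφ / [1 − cos(β − φ)]
    = (4·48.6/18.3) · sin67.4°·cos10.8° / [1 − cos56.6°]
    = 10.623 · 0.9069 / 0.4495 = 21.43 m
FS = H_c / H = 21.43 / 10.4 = 2.061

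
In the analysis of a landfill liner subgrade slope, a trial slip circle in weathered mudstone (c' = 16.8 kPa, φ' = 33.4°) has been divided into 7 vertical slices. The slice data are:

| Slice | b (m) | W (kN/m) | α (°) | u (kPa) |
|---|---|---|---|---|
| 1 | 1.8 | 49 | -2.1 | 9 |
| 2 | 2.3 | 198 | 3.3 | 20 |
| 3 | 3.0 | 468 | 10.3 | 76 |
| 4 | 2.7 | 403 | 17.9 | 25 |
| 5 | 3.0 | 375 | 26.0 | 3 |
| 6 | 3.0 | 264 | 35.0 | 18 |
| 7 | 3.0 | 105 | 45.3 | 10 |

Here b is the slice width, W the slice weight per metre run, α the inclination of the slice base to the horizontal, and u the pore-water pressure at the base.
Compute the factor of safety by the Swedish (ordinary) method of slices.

FS = 1.93

Ordinary method of slices: FS = Σ[c'·Δl_i + (W_i cosα_i − u_i·Δl_i)·tanφ'] / Σ W_i sinα_i, with Δl_i = b_i / cosα_i.
Slice 1: Δl = 1.8/cos(-2.1°) = 1.801 m; N'_1 = 49·cos(-2.1°) − 9·1.801 = 32.8; c'Δl = 30.26; W sinα = -1.8
Slice 2: Δl = 2.3/cos3.3° = 2.304 m; N'_2 = 198·cos3.3° − 20·2.304 = 151.6; c'Δl = 38.70; W sinα = 11.4
Slice 3: Δl = 3.0/cos10.3° = 3.049 m; N'_3 = 468·cos10.3° − 76·3.049 = 228.7; c'Δl = 51.23; W sinα = 83.7
Slice 4: Δl = 2.7/cos17.9° = 2.837 m; N'_4 = 403·cos17.9° − 25·2.837 = 312.6; c'Δl = 47.67; W sinα = 123.9
Slice 5: Δl = 3.0/cos26.0° = 3.338 m; N'_5 = 375·cos26.0° − 3·3.338 = 327.0; c'Δl = 56.08; W sinα = 164.4
Slice 6: Δl = 3.0/cos35.0° = 3.662 m; N'_6 = 264·cos35.0° − 18·3.662 = 150.3; c'Δl = 61.53; W sinα = 151.4
Slice 7: Δl = 3.0/cos45.3° = 4.265 m; N'_7 = 105·cos45.3° − 10·4.265 = 31.2; c'Δl = 71.65; W sinα = 74.6
Σc'Δl = 357.1 kN/m; ΣN' = 1234.2 kN/m; ΣW sinα = 607.6 kN/m
Resisting = 357.1 + 1234.2·tan33.4° = 357.1 + 813.8 = 1170.9 kN/m
FS = 1170.9 / 607.6 = 1.927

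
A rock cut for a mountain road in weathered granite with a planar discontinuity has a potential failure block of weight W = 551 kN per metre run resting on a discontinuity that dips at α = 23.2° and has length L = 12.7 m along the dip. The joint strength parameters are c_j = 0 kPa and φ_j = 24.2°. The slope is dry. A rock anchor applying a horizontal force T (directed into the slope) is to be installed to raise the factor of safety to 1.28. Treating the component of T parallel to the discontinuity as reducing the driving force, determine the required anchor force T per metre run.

Resolving forces along and normal to the sliding plane, with the horizontal anchor force T adding T·sinα to the effective normal force and T·cosα acting up the plane against the driving force:
FS = [c_jL + (W cosα + T sinα) tanφ_j] / [W sinα − T cosα]
Without the anchor: N' = 506.4 kN/m, driving T_d = 217.1 kN/m, resisting R = 0·12.7 + 506.4·tan24.2° = 227.6 kN/m, FS = 1.05.
Setting FS = 1.28 and solving for T:
1.28·(217.1 − T cos23.2°) = 227.6 + T sin23.2°·tan24.2°
T·(sin23.2°·tan24.2° + 1.28·cos23.2°) = 1.28·217.1 − 227.6
T·(0.3939·0.4494 + 1.28·0.9191) = 277.8 − 227.6 = 50.2
T·1.3535 = 50.2
T = 37.1 kN/m

T = 37 kN/m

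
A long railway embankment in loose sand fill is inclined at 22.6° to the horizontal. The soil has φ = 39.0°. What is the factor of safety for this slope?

For a dry cohesionless infinite slope the factor of safety is FS = tanφ / tanβ.
FS = tan39.0° / tan22.6° = 0.8098 / 0.4163 = 1.945

FS = 1.95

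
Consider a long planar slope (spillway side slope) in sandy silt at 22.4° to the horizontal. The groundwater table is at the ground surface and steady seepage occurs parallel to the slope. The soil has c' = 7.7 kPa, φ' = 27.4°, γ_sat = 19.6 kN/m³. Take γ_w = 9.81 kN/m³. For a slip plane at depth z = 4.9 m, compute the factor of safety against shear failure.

With seepage parallel to the slope and the water table at the surface, the effective normal stress on the slip plane uses the buoyant unit weight γ' = γ_sat − γ_w while the driving shear stress uses γ_sat:
FS = [c' + γ' z cos²β tanφ'] / [γ_sat z sinβ cosβ]
γ' = 19.6 − 9.81 = 9.79 kN/m³
Numerator = 7.7 + 9.79·4.9·cos²22.4°·tan27.4° = 7.7 + 9.79·4.9·0.8548·0.5184 = 28.955 kPa
Denominator = 19.6·4.9·sin22.4°·cos22.4° = 19.6·4.9·0.3811·0.9245 = 33.837 kPa
FS = 28.955 / 33.837 = 0.856

FS = 0.86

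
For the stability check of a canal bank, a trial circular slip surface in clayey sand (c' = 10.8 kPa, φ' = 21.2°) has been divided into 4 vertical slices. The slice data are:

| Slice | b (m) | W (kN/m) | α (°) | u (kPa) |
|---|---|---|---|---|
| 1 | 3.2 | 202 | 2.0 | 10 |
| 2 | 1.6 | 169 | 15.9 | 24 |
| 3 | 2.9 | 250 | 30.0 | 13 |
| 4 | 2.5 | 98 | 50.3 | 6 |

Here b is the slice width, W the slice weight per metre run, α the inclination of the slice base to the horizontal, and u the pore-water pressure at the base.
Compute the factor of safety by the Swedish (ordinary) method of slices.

FS = 1.29

Ordinary method of slices: FS = Σ[c'·Δl_i + (W_i cosα_i − u_i·Δl_i)·tanφ'] / Σ W_i sinα_i, with Δl_i = b_i / cosα_i.
Slice 1: Δl = 3.2/cos2.0° = 3.202 m; N'_1 = 202·cos2.0° − 10·3.202 = 169.9; c'Δl = 34.58; W sinα = 7.0
Slice 2: Δl = 1.6/cos15.9° = 1.664 m; N'_2 = 169·cos15.9° − 24·1.664 = 122.6; c'Δl = 17.97; W sinα = 46.3
Slice 3: Δl = 2.9/cos30.0° = 3.349 m; N'_3 = 250·cos30.0° − 13·3.349 = 173.0; c'Δl = 36.17; W sinα = 125.0
Slice 4: Δl = 2.5/cos50.3° = 3.914 m; N'_4 = 98·cos50.3° − 6·3.914 = 39.1; c'Δl = 42.27; W sinα = 75.4
Σc'Δl = 131.0 kN/m; ΣN' = 504.6 kN/m; ΣW sinα = 253.7 kN/m
Resisting = 131.0 + 504.6·tan21.2° = 131.0 + 195.7 = 326.7 kN/m
FS = 326.7 / 253.7 = 1.287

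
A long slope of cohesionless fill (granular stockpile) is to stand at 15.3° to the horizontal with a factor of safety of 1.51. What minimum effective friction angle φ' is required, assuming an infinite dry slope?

φ' = 22.4°

FS = tanφ'/tanβ ⇒ tanφ' = FS · tanβ = 1.51 · tan15.3° = 0.4131
φ' = arctan(0.4131) = 22.44°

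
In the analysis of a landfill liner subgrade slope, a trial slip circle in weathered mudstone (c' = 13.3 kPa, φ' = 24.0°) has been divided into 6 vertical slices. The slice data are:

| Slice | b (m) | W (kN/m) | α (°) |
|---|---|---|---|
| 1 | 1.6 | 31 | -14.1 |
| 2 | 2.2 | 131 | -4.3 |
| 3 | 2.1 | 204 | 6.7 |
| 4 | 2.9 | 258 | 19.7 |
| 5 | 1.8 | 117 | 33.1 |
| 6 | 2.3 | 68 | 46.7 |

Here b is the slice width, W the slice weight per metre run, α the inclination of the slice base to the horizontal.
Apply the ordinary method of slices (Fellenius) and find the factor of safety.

Ordinary method of slices: FS = Σ[c'·Δl_i + (W_i cosα_i)·tanφ'] / Σ W_i sinα_i, with Δl_i = b_i / cosα_i.
Slice 1: Δl = 1.6/cos(-14.1°) = 1.650 m; N'_1 = 31·cos(-14.1°) = 30.1; c'Δl = 21.94; W sinα = -7.6
Slice 2: Δl = 2.2/cos(-4.3°) = 2.206 m; N'_2 = 131·cos(-4.3°) = 130.6; c'Δl = 29.34; W sinα = -9.8
Slice 3: Δl = 2.1/cos6.7° = 2.114 m; N'_3 = 204·cos6.7° = 202.6; c'Δl = 28.12; W sinα = 23.8
Slice 4: Δl = 2.9/cos19.7° = 3.080 m; N'_4 = 258·cos19.7° = 242.9; c'Δl = 40.97; W sinα = 87.0
Slice 5: Δl = 1.8/cos33.1° = 2.149 m; N'_5 = 117·cos33.1° = 98.0; c'Δl = 28.58; W sinα = 63.9
Slice 6: Δl = 2.3/cos46.7° = 3.354 m; N'_6 = 68·cos46.7° = 46.6; c'Δl = 44.60; W sinα = 49.5
Σc'Δl = 193.6 kN/m; ΣN' = 750.9 kN/m; ΣW sinα = 206.8 kN/m
Resisting = 193.6 + 750.9·tan24.0° = 193.6 + 334.3 = 527.9 kN/m
FS = 527.9 / 206.8 = 2.553

FS = 2.55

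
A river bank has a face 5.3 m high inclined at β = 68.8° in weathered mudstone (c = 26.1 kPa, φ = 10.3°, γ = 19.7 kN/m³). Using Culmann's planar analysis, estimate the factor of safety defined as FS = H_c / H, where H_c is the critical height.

FS = 1.92

H_c = (4c/γ) · sinβ cosφ / [1 − cos(β − φ)]
    = (4·26.1/19.7) · sin68.8°·cos10.3° / [1 − cos58.5°]
    = 5.299 · 0.9173 / 0.4775 = 10.18 m
FS = H_c / H = 10.18 / 5.3 = 1.921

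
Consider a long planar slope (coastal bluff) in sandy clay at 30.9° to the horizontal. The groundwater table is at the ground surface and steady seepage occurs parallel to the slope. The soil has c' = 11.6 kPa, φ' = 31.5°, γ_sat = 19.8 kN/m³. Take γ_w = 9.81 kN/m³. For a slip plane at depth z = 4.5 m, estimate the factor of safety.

FS = 0.81

With seepage parallel to the slope and the water table at the surface, the effective normal stress on the slip plane uses the buoyant unit weight γ' = γ_sat − γ_w while the driving shear stress uses γ_sat:
FS = [c' + γ' z cos²β tanφ'] / [γ_sat z sinβ cosβ]
γ' = 19.8 − 9.81 = 9.99 kN/m³
Numerator = 11.6 + 9.99·4.5·cos²30.9°·tan31.5° = 11.6 + 9.99·4.5·0.7363·0.6128 = 31.883 kPa
Denominator = 19.8·4.5·sin30.9°·cos30.9° = 19.8·4.5·0.5135·0.8581 = 39.262 kPa
FS = 31.883 / 39.262 = 0.812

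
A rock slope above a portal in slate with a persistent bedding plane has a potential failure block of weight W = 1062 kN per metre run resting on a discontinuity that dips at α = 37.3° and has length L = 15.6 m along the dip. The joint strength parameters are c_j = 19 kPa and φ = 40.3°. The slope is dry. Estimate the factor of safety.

Resolving the block weight along and normal to the plane and applying the Mohr–Coulomb strength on the joint:
N' = W cosα = 1062·cos37.3° = 844.8 kN/m
Driving force T = W sinα = 1062·sin37.3° = 643.6 kN/m
Resisting force R = c_j·L + N'·tanφ = 19·15.6 + 844.8·tan40.3° = 296.4 + 716.4 = 1012.8 kN/m
FS = R / T = 1012.8 / 643.6 = 1.574

FS = 1.57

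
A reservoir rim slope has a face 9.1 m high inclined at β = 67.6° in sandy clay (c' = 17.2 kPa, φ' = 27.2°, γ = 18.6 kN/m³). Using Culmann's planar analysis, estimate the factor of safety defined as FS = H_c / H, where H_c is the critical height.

H_c = (4c'/γ) · sinβ cosφ' / [1 − cos(β − φ')]
    = (4·17.2/18.6) · sin67.6°·cos27.2° / [1 − cos40.4°]
    = 3.699 · 0.8223 / 0.2385 = 12.76 m
FS = H_c / H = 12.76 / 9.1 = 1.402

FS = 1.40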